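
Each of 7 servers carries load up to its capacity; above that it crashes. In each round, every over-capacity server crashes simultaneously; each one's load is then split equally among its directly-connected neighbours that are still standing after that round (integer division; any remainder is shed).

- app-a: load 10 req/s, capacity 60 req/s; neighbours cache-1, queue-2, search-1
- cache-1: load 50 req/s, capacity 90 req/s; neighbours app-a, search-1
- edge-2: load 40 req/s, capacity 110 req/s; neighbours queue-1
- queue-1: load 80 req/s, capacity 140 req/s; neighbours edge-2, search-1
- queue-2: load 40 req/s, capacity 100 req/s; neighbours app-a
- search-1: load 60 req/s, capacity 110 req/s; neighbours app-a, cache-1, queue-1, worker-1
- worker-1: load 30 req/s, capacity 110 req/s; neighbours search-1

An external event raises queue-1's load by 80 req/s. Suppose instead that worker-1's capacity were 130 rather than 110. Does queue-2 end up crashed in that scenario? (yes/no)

yes

With worker-1's capacity at 130:
Round 1 — queue-1 at 160 > 140. queue-1 crashes.
  queue-1 sheds 160 req/s to edge-2, search-1: 80 each.
    edge-2: 40+80 = 120 > 110
    search-1: 60+80 = 140 > 110
Round 2 — edge-2, search-1 crash.
  edge-2 sheds 120 req/s: no online neighbours, lost.
  search-1 sheds 140 req/s to app-a, cache-1, worker-1: 46 each (2 lost).
    app-a: 10+46 = 56 ≤ 60
    cache-1: 50+46 = 96 > 90
    worker-1: 30+46 = 76 ≤ 130
Round 3 — cache-1 crashes.
  cache-1 sheds 96 req/s to app-a: 96 each.
    app-a: 56+96 = 152 > 60
Round 4 — app-a crashes.
  app-a sheds 152 req/s to queue-2: 152 each.
    queue-2: 40+152 = 192 > 100
Round 5 — queue-2 crashes.
  queue-2 sheds 192 req/s: no online neighbours, lost.
No further crashes.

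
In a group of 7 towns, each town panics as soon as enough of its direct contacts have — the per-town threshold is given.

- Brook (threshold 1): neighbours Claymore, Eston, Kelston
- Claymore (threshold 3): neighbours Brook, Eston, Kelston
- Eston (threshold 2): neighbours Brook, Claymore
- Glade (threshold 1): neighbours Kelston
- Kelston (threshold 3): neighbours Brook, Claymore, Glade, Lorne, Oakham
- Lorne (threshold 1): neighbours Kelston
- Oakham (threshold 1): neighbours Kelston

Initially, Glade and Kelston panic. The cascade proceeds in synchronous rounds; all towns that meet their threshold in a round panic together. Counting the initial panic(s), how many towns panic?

5

Round 1 — Glade, Kelston panic (initial).
Round 2 — checking thresholds:
  Brook: 1 of 3 neighbours ≥ 1, panics.
  Claymore: 1 of 3 neighbours < 3, holds.
  Lorne: 1 of 1 neighbours ≥ 1, panics.
  Oakham: 1 of 1 neighbours ≥ 1, panics.
Round 3 — no new panics; cascade stops.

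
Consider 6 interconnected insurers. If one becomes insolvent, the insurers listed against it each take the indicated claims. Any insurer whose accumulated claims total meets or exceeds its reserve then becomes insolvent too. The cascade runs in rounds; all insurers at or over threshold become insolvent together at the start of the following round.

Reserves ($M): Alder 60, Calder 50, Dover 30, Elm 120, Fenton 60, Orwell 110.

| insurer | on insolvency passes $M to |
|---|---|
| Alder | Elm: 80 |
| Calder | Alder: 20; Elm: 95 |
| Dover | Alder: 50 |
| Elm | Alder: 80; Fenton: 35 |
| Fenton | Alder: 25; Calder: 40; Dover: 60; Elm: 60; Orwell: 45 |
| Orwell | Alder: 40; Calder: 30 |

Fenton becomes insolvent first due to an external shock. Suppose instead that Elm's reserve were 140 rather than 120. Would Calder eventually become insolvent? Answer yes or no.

With Elm's reserve at 140:
Round 1 — Fenton becomes insolvent (initial).
  Alder: +25 → 25 < 60
  Calder: +40 → 40 < 50
  Dover: +60 → 60 ≥ 30
  Elm: +60 → 60 < 140
  Orwell: +45 → 45 < 110
Round 2 — Dover becomes insolvent.
  Alder: +50 → 75 ≥ 60
Round 3 — Alder becomes insolvent.
  Elm: +80 → 140 ≥ 140
Round 4 — Elm becomes insolvent.
No further insolvencies.

no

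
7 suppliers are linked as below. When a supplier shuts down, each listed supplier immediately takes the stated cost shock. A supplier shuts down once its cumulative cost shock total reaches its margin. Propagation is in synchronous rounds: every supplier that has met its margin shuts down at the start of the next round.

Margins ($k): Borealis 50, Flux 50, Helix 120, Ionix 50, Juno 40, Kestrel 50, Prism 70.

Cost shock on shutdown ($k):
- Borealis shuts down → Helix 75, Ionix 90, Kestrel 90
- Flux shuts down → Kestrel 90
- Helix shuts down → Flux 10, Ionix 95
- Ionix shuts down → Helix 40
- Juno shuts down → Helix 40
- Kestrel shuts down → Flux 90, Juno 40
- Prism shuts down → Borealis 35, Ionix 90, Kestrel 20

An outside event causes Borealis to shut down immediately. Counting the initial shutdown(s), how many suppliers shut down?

Round 1 — Borealis shuts down (initial).
  Helix: +75 → 75 < 120
  Ionix: +90 → 90 ≥ 50
  Kestrel: +90 → 90 ≥ 50
Round 2 — Ionix, Kestrel shut down.
  Flux: +90 → 90 ≥ 50
  Helix: +40 → 115 < 120
  Juno: +40 → 40 ≥ 40
Round 3 — Flux, Juno shut down.
  Helix: +40 → 155 ≥ 120
Round 4 — Helix shuts down.
No further shutdowns.

6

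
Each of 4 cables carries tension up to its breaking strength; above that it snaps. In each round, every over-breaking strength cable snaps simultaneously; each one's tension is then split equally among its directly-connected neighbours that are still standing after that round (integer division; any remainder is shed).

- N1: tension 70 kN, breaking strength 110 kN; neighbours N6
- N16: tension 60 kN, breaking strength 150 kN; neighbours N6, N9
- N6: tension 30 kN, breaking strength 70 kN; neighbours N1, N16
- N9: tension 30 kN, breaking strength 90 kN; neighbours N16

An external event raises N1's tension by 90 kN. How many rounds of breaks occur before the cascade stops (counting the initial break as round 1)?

Round 1 — N1 at 160 > 110. N1 snaps.
  N1 sheds 160 kN to N6: 160 each.
    N6: 30+160 = 190 > 70
Round 2 — N6 snaps.
  N6 sheds 190 kN to N16: 190 each.
    N16: 60+190 = 250 > 150
Round 3 — N16 snaps.
  N16 sheds 250 kN to N9: 250 each.
    N9: 30+250 = 280 > 90
Round 4 — N9 snaps.
  N9 sheds 280 kN: no online neighbours, lost.
No further breaks.

4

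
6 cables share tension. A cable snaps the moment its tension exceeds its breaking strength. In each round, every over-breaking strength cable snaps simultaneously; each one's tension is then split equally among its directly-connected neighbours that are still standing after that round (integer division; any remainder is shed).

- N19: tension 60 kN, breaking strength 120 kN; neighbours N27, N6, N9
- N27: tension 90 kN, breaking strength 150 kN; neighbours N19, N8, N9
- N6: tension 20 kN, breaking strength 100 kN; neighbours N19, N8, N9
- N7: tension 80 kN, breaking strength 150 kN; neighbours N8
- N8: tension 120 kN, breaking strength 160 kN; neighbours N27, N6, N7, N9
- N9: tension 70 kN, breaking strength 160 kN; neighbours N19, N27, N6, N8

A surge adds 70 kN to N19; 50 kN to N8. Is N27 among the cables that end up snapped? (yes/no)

yes

Round 1 — N19 at 130 > 120; N8 at 170 > 160. N19, N8 snap.
  N19 sheds 130 kN to N27, N6, N9: 43 each (1 lost).
    N27: 90+43 = 133 ≤ 150
    N6: 20+43 = 63 ≤ 100
    N9: 70+43 = 113 ≤ 160
  N8 sheds 170 kN to N27, N6, N7, N9: 42 each (2 lost).
    N27: 133+42 = 175 > 150
    N6: 63+42 = 105 > 100
    N7: 80+42 = 122 ≤ 150
    N9: 113+42 = 155 ≤ 160
Round 2 — N27, N6 snap.
  N27 sheds 175 kN to N9: 175 each.
    N9: 155+175 = 330 > 160
  N6 sheds 105 kN to N9: 105 each.
    N9: 330+105 = 435 > 160
Round 3 — N9 snaps.
  N9 sheds 435 kN: no online neighbours, lost.
No further breaks.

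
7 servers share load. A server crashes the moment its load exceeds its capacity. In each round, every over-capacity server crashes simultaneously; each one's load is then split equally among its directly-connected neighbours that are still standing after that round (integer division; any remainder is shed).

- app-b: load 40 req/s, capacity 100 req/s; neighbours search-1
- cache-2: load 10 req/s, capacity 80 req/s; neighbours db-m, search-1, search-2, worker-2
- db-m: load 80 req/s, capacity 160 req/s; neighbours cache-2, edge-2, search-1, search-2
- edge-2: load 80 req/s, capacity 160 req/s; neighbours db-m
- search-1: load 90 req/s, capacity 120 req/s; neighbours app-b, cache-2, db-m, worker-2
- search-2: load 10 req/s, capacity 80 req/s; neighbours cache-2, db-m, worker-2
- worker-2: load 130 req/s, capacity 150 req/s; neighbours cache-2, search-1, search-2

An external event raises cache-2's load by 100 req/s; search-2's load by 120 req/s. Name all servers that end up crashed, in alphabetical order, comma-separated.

app-b, cache-2, db-m, edge-2, search-1, search-2, worker-2

Round 1 — cache-2 at 110 > 80; search-2 at 130 > 80. cache-2, search-2 crash.
  cache-2 sheds 110 req/s to db-m, search-1, worker-2: 36 each (2 lost).
    db-m: 80+36 = 116 ≤ 160
    search-1: 90+36 = 126 > 120
    worker-2: 130+36 = 166 > 150
  search-2 sheds 130 req/s to db-m, worker-2: 65 each.
    db-m: 116+65 = 181 > 160
    worker-2: 166+65 = 231 > 150
Round 2 — db-m, search-1, worker-2 crash.
  db-m sheds 181 req/s to edge-2: 181 each.
    edge-2: 80+181 = 261 > 160
  search-1 sheds 126 req/s to app-b: 126 each.
    app-b: 40+126 = 166 > 100
  worker-2 sheds 231 req/s: no online neighbours, lost.
Round 3 — app-b, edge-2 crash.
  app-b sheds 166 req/s: no online neighbours, lost.
  edge-2 sheds 261 req/s: no online neighbours, lost.
No further crashes.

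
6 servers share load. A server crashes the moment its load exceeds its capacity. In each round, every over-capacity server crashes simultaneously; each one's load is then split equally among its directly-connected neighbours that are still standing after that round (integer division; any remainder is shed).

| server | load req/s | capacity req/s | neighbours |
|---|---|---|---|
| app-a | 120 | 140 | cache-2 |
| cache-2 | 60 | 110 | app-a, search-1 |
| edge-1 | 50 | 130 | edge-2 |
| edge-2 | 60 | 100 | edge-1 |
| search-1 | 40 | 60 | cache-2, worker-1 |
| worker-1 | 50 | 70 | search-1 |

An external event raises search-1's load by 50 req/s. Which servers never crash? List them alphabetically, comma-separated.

Round 1 — search-1 at 90 > 60. search-1 crashes.
  search-1 sheds 90 req/s to cache-2, worker-1: 45 each.
    cache-2: 60+45 = 105 ≤ 110
    worker-1: 50+45 = 95 > 70
Round 2 — worker-1 crashes.
  worker-1 sheds 95 req/s: no online neighbours, lost.
No further crashes.

app-a, cache-2, edge-1, edge-2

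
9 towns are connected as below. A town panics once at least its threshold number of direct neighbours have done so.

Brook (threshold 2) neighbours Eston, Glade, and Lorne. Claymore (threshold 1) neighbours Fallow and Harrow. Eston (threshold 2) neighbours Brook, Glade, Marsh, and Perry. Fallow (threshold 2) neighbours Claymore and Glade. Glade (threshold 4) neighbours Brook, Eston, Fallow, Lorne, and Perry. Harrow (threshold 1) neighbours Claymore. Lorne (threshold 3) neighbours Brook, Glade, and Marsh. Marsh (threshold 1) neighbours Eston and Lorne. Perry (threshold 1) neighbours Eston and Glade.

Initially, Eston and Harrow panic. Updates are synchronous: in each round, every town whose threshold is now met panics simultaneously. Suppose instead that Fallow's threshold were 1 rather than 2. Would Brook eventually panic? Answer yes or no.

no

With Fallow's threshold at 1:
Round 1 — Eston, Harrow panic (initial).
Round 2 — checking thresholds:
  Brook: 1 of 3 neighbours < 2, not yet.
  Claymore: 1 of 2 neighbours ≥ 1, panics.
  Glade: 1 of 5 neighbours < 4, not yet.
  Marsh: 1 of 2 neighbours ≥ 1, panics.
  Perry: 1 of 2 neighbours ≥ 1, panics.
Round 3 — checking thresholds:
  Brook: 1 of 3 neighbours < 2, not yet.
  Fallow: 1 of 2 neighbours ≥ 1, panics.
  Glade: 2 of 5 neighbours < 4, not yet.
  Lorne: 1 of 3 neighbours < 3, not yet.
Round 4 — no new panics; cascade stops.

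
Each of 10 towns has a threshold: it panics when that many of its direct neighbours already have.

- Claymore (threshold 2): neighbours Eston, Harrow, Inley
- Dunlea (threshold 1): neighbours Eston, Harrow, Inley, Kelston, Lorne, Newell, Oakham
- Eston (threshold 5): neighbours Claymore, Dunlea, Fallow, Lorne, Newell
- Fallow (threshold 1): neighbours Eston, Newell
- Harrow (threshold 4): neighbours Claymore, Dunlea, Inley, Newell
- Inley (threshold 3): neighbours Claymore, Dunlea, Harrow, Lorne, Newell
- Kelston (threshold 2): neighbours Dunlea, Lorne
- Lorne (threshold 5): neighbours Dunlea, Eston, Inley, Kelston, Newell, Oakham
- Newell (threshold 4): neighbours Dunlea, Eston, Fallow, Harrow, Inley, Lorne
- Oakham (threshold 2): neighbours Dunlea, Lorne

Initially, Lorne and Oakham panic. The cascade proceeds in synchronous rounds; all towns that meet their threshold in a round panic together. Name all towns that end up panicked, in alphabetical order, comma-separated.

Round 1 — Lorne, Oakham panic (initial).
Round 2 — checking thresholds:
  Dunlea: 2 of 7 neighbours ≥ 1, panics.
  Eston: 1 of 5 neighbours < 5, below threshold.
  Inley: 1 of 5 neighbours < 3, below threshold.
  Kelston: 1 of 2 neighbours < 2, below threshold.
  Newell: 1 of 6 neighbours < 4, below threshold.
Round 3 — checking thresholds:
  Eston: 2 of 5 neighbours < 5, below threshold.
  Harrow: 1 of 4 neighbours < 4, below threshold.
  Inley: 2 of 5 neighbours < 3, below threshold.
  Kelston: 2 of 2 neighbours ≥ 2, panics.
  Newell: 2 of 6 neighbours < 4, below threshold.
Round 4 — no new panics; cascade stops.

Dunlea, Kelston, Lorne, Oakham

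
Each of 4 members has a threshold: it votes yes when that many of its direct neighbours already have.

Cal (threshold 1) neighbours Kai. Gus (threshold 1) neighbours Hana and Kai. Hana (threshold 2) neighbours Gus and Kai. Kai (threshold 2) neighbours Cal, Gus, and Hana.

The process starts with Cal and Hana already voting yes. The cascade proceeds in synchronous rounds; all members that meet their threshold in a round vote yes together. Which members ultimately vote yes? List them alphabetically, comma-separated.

Round 1 — Cal, Hana vote yes (initial).
Round 2 — checking thresholds:
  Gus: 1 of 2 neighbours ≥ 1, votes yes.
  Kai: 2 of 3 neighbours ≥ 2, votes yes.
Round 3 — no new yes votes; cascade stops.

Cal, Gus, Hana, Kai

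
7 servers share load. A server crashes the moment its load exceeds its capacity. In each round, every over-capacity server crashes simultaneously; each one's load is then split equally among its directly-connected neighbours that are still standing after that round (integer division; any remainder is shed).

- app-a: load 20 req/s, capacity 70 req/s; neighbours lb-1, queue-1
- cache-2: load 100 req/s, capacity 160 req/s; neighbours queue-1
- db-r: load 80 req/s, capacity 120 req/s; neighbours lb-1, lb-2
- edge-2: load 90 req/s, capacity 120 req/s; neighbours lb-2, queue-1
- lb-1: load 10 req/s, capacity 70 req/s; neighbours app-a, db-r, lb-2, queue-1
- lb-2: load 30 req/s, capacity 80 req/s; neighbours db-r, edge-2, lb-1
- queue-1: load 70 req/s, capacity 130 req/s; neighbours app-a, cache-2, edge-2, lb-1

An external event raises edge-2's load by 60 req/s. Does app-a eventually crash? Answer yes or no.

yes

Round 1 — edge-2 at 150 > 120. edge-2 crashes.
  edge-2 sheds 150 req/s to lb-2, queue-1: 75 each.
    lb-2: 30+75 = 105 > 80
    queue-1: 70+75 = 145 > 130
Round 2 — lb-2, queue-1 crash.
  lb-2 sheds 105 req/s to db-r, lb-1: 52 each (1 lost).
    db-r: 80+52 = 132 > 120
    lb-1: 10+52 = 62 ≤ 70
  queue-1 sheds 145 req/s to app-a, cache-2, lb-1: 48 each (1 lost).
    app-a: 20+48 = 68 ≤ 70
    cache-2: 100+48 = 148 ≤ 160
    lb-1: 62+48 = 110 > 70
Round 3 — db-r, lb-1 crash.
  db-r sheds 132 req/s: no online neighbours, lost.
  lb-1 sheds 110 req/s to app-a: 110 each.
    app-a: 68+110 = 178 > 70
Round 4 — app-a crashes.
  app-a sheds 178 req/s: no online neighbours, lost.
No further crashes.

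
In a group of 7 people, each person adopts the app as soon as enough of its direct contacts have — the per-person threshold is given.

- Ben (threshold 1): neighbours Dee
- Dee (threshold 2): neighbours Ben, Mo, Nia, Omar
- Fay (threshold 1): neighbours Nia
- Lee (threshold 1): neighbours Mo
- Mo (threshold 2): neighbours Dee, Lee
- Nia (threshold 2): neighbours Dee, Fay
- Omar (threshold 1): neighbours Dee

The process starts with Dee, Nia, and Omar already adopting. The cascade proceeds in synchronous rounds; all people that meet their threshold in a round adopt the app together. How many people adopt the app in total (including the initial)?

5

Round 1 — Dee, Nia, Omar adopt the app (initial).
Round 2 — checking thresholds:
  Ben: 1 of 1 neighbours ≥ 1, adopts the app.
  Fay: 1 of 1 neighbours ≥ 1, adopts the app.
  Mo: 1 of 2 neighbours < 2, below threshold.
Round 3 — no new adoptions; cascade stops.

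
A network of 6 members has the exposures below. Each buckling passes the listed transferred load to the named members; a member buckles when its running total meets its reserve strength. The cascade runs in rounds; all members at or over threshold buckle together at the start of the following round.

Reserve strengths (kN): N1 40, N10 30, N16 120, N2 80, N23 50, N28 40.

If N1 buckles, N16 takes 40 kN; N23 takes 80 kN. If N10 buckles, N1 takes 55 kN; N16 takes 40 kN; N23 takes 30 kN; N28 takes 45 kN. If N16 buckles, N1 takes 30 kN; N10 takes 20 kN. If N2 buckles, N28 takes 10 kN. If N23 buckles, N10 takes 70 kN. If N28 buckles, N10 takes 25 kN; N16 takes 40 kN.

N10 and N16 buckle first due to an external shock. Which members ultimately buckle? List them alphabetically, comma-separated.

N1, N10, N16, N23, N28

Round 1 — N10, N16 buckle (initial).
  N1: +55+30 → 85 ≥ 40
  N23: +30 → 30 < 50
  N28: +45 → 45 ≥ 40
Round 2 — N1, N28 buckle.
  N23: +80 → 110 ≥ 50
Round 3 — N23 buckles.
No further bucklings.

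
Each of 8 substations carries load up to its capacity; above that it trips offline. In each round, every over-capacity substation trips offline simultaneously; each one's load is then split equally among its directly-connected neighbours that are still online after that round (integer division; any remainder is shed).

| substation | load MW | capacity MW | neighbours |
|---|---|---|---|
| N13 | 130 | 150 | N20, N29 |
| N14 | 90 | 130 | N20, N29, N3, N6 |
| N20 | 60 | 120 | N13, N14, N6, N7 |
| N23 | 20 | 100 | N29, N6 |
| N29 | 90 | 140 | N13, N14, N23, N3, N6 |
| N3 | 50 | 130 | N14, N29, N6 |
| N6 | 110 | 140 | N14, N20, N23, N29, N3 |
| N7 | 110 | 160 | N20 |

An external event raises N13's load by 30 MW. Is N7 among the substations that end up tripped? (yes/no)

no

Round 1 — N13 at 160 > 150. N13 trips offline.
  N13 sheds 160 MW to N20, N29: 80 each.
    N20: 60+80 = 140 > 120
    N29: 90+80 = 170 > 140
Round 2 — N20, N29 trip offline.
  N20 sheds 140 MW to N14, N6, N7: 46 each (2 lost).
    N14: 90+46 = 136 > 130
    N6: 110+46 = 156 > 140
    N7: 110+46 = 156 ≤ 160
  N29 sheds 170 MW to N14, N23, N3, N6: 42 each (2 lost).
    N14: 136+42 = 178 > 130
    N23: 20+42 = 62 ≤ 100
    N3: 50+42 = 92 ≤ 130
    N6: 156+42 = 198 > 140
Round 3 — N14, N6 trip offline.
  N14 sheds 178 MW to N3: 178 each.
    N3: 92+178 = 270 > 130
  N6 sheds 198 MW to N23, N3: 99 each.
    N23: 62+99 = 161 > 100
    N3: 270+99 = 369 > 130
Round 4 — N23, N3 trip offline.
  N23 sheds 161 MW: no online neighbours, lost.
  N3 sheds 369 MW: no online neighbours, lost.
No further trips.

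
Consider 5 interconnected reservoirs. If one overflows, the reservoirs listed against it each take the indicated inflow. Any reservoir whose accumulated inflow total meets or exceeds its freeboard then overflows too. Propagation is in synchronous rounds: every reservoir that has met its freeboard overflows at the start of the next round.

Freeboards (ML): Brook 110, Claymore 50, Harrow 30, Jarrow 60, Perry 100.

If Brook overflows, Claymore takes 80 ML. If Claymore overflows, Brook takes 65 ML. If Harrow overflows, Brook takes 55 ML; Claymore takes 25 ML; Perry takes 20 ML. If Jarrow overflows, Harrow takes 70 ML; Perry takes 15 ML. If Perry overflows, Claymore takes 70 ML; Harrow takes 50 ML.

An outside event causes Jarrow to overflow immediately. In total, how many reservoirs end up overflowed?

Round 1 — Jarrow overflows (initial).
  Harrow: +70 → 70 ≥ 30
  Perry: +15 → 15 < 100
Round 2 — Harrow overflows.
  Brook: +55 → 55 < 110
  Claymore: +25 → 25 < 50
  Perry: +20 → 35 < 100
No further overflows.

2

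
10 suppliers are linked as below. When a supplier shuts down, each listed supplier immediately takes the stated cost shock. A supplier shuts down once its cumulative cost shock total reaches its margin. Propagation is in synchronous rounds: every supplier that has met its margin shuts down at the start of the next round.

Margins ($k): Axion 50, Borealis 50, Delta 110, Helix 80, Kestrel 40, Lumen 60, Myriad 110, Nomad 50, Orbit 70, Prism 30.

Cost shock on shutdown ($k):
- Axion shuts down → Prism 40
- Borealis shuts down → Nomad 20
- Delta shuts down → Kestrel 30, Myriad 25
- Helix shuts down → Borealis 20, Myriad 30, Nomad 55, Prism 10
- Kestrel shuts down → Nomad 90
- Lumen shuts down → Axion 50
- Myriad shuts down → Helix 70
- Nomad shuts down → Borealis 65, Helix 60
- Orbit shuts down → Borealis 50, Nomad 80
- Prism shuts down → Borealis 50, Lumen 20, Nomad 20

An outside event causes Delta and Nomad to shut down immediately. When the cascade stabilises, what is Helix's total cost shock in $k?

Round 1 — Delta, Nomad shut down (initial).
  Borealis: +65 → 65 ≥ 50
  Helix: +60 → 60 < 80
  Kestrel: +30 → 30 < 40
  Myriad: +25 → 25 < 110
Round 2 — Borealis shuts down.
No further shutdowns.

60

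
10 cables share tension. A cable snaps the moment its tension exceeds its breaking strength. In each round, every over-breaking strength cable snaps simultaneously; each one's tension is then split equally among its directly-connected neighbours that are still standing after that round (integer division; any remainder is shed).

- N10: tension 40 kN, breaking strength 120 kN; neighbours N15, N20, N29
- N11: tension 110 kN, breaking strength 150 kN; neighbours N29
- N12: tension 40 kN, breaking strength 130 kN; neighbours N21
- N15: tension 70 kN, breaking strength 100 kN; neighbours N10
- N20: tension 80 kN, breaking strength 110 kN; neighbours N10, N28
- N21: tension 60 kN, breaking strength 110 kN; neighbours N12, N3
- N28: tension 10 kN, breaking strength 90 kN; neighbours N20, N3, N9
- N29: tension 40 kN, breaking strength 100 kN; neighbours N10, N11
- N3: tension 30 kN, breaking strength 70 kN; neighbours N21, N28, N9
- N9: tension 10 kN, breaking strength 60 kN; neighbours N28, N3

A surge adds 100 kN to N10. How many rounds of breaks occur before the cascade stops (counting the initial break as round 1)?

6

Round 1 — N10 at 140 > 120. N10 snaps.
  N10 sheds 140 kN to N15, N20, N29: 46 each (2 lost).
    N15: 70+46 = 116 > 100
    N20: 80+46 = 126 > 110
    N29: 40+46 = 86 ≤ 100
Round 2 — N15, N20 snap.
  N15 sheds 116 kN: no online neighbours, lost.
  N20 sheds 126 kN to N28: 126 each.
    N28: 10+126 = 136 > 90
Round 3 — N28 snaps.
  N28 sheds 136 kN to N3, N9: 68 each.
    N3: 30+68 = 98 > 70
    N9: 10+68 = 78 > 60
Round 4 — N3, N9 snap.
  N3 sheds 98 kN to N21: 98 each.
    N21: 60+98 = 158 > 110
  N9 sheds 78 kN: no online neighbours, lost.
Round 5 — N21 snaps.
  N21 sheds 158 kN to N12: 158 each.
    N12: 40+158 = 198 > 130
Round 6 — N12 snaps.
  N12 sheds 198 kN: no online neighbours, lost.
No further breaks.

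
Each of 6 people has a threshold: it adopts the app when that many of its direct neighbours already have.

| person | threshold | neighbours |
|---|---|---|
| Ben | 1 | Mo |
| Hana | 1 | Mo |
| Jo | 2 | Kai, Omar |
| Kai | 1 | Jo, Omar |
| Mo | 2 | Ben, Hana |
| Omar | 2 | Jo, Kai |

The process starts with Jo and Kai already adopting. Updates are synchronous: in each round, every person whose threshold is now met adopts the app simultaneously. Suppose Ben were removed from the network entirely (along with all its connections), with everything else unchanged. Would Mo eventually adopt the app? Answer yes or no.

With Ben removed:
Round 1 — Jo, Kai adopt the app (initial).
Round 2 — checking thresholds:
  Omar: 2 of 2 neighbours ≥ 2, adopts the app.
Round 3 — no new adoptions; cascade stops.

no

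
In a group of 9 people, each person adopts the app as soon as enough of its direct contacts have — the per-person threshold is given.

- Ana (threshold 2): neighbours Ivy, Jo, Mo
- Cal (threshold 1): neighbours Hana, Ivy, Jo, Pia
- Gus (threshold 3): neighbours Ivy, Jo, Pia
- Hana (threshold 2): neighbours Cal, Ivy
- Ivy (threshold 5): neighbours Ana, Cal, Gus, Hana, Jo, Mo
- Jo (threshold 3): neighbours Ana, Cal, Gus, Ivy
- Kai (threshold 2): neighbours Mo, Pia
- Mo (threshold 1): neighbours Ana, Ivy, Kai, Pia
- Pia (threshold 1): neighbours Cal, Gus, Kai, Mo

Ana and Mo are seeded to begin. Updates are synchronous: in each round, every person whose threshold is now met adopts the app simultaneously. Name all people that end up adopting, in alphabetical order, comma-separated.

Round 1 — Ana, Mo adopt the app (initial).
Round 2 — checking thresholds:
  Ivy: 2 of 6 neighbours < 5, below threshold.
  Jo: 1 of 4 neighbours < 3, below threshold.
  Kai: 1 of 2 neighbours < 2, below threshold.
  Pia: 1 of 4 neighbours ≥ 1, adopts the app.
Round 3 — checking thresholds:
  Cal: 1 of 4 neighbours ≥ 1, adopts the app.
  Gus: 1 of 3 neighbours < 3, below threshold.
  Ivy: 2 of 6 neighbours < 5, below threshold.
  Jo: 1 of 4 neighbours < 3, below threshold.
  Kai: 2 of 2 neighbours ≥ 2, adopts the app.
Round 4 — no new adoptions; cascade stops.

Ana, Cal, Kai, Mo, Pia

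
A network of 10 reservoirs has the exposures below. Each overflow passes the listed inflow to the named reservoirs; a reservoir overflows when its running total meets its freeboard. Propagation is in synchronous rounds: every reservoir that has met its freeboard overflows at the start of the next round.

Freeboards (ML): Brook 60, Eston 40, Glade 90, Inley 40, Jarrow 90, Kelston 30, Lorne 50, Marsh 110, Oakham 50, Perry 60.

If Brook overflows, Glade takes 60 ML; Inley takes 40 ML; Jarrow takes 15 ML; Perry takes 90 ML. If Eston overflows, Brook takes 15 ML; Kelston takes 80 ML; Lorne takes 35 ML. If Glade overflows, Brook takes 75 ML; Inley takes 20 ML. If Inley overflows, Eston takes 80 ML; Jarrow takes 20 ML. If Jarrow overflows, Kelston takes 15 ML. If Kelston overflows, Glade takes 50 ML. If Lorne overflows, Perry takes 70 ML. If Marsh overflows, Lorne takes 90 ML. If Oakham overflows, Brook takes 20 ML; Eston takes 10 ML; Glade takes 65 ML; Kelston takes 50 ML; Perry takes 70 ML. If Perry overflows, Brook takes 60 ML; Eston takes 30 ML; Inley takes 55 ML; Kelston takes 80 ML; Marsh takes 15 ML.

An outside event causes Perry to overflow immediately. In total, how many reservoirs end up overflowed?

Round 1 — Perry overflows (initial).
  Brook: +60 → 60 ≥ 60
  Eston: +30 → 30 < 40
  Inley: +55 → 55 ≥ 40
  Kelston: +80 → 80 ≥ 30
  Marsh: +15 → 15 < 110
Round 2 — Brook, Inley, Kelston overflow.
  Eston: +80 → 110 ≥ 40
  Glade: +60+50 → 110 ≥ 90
  Jarrow: +15+20 → 35 < 90
Round 3 — Eston, Glade overflow.
  Lorne: +35 → 35 < 50
No further overflows.

6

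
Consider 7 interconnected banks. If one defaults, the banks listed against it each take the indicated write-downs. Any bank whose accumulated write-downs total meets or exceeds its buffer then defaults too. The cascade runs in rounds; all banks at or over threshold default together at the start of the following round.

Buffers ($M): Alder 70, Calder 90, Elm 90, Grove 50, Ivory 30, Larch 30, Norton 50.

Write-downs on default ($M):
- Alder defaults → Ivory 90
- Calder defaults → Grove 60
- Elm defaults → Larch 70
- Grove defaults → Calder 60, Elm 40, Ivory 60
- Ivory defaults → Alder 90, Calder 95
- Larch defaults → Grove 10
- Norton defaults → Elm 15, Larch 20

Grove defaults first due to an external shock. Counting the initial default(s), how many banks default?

Round 1 — Grove defaults (initial).
  Calder: +60 → 60 < 90
  Elm: +40 → 40 < 90
  Ivory: +60 → 60 ≥ 30
Round 2 — Ivory defaults.
  Alder: +90 → 90 ≥ 70
  Calder: +95 → 155 ≥ 90
Round 3 — Alder, Calder default.
No further defaults.

4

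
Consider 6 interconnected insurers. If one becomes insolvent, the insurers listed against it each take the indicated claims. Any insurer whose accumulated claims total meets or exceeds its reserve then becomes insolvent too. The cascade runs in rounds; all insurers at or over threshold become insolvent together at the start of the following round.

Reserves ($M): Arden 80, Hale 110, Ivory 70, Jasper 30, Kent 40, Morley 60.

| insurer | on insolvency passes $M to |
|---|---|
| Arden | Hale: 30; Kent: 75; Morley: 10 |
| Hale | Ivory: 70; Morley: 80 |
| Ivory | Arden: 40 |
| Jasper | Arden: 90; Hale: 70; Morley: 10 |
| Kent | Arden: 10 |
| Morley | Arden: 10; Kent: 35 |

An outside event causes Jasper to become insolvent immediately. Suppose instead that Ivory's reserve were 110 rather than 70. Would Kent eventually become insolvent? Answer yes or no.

yes

With Ivory's reserve at 110:
Round 1 — Jasper becomes insolvent (initial).
  Arden: +90 → 90 ≥ 80
  Hale: +70 → 70 < 110
  Morley: +10 → 10 < 60
Round 2 — Arden becomes insolvent.
  Hale: +30 → 100 < 110
  Kent: +75 → 75 ≥ 40
  Morley: +10 → 20 < 60
Round 3 — Kent becomes insolvent.
No further insolvencies.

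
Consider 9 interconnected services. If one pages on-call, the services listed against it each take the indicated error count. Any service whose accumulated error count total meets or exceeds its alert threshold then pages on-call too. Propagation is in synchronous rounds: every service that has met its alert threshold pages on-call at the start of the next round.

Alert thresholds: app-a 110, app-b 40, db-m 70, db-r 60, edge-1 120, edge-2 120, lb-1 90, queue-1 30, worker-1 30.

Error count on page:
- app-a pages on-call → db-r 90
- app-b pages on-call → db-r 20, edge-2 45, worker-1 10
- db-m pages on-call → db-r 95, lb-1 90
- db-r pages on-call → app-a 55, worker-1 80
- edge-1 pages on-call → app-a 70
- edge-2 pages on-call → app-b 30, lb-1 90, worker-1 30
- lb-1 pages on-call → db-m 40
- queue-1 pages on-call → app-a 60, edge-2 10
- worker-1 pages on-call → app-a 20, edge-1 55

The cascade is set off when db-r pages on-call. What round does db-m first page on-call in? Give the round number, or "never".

never

Round 1 — db-r pages on-call (initial).
  app-a: +55 → 55 < 110
  worker-1: +80 → 80 ≥ 30
Round 2 — worker-1 pages on-call.
  app-a: +20 → 75 < 110
  edge-1: +55 → 55 < 120
No further pages.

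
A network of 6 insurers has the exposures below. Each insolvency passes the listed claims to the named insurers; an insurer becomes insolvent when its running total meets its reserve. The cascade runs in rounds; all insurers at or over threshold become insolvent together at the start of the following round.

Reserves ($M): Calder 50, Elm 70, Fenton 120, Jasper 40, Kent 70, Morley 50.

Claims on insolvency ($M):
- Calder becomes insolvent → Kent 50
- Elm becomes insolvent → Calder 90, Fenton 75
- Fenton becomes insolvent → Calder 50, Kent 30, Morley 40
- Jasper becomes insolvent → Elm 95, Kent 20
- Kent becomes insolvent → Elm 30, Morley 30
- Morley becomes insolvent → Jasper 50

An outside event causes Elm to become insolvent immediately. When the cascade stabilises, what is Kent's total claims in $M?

50

Round 1 — Elm becomes insolvent (initial).
  Calder: +90 → 90 ≥ 50
  Fenton: +75 → 75 < 120
Round 2 — Calder becomes insolvent.
  Kent: +50 → 50 < 70
No further insolvencies.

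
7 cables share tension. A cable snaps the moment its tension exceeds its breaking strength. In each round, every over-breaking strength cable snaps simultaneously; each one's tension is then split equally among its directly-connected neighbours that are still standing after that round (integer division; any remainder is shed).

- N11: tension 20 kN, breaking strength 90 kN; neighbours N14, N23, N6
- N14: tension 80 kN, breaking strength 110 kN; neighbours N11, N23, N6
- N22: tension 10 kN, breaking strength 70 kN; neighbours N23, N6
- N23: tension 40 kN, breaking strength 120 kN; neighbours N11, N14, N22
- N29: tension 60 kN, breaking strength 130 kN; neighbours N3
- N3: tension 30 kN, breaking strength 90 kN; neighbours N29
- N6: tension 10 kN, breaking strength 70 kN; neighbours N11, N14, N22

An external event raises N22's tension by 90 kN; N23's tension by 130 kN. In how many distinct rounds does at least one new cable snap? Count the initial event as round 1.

Round 1 — N22 at 100 > 70; N23 at 170 > 120. N22, N23 snap.
  N22 sheds 100 kN to N6: 100 each.
    N6: 10+100 = 110 > 70
  N23 sheds 170 kN to N11, N14: 85 each.
    N11: 20+85 = 105 > 90
    N14: 80+85 = 165 > 110
Round 2 — N11, N14, N6 snap.
  N11 sheds 105 kN: no online neighbours, lost.
  N14 sheds 165 kN: no online neighbours, lost.
  N6 sheds 110 kN: no online neighbours, lost.
No further breaks.

2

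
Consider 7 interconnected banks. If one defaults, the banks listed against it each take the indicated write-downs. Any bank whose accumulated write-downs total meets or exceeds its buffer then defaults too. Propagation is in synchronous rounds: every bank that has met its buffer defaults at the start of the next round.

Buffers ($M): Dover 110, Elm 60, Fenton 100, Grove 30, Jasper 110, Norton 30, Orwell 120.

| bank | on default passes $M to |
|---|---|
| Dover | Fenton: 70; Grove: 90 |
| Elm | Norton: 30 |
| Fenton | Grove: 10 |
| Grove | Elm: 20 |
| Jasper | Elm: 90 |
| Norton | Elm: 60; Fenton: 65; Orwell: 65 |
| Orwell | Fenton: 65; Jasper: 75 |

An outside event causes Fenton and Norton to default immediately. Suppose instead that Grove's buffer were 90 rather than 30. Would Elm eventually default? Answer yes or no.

yes

With Grove's buffer at 90:
Round 1 — Fenton, Norton default (initial).
  Elm: +60 → 60 ≥ 60
  Grove: +10 → 10 < 90
  Orwell: +65 → 65 < 120
Round 2 — Elm defaults.
No further defaults.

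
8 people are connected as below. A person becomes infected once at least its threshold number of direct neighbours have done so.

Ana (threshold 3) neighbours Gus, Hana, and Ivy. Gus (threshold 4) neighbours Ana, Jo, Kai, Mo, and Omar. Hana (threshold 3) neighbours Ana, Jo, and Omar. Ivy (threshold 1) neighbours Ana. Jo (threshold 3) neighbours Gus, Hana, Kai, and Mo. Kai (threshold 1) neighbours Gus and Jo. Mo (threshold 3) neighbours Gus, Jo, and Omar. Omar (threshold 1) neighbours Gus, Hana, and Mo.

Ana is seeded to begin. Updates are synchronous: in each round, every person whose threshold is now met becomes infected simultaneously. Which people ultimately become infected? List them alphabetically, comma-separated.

Round 1 — Ana becomes infected (initial).
Round 2 — checking thresholds:
  Gus: 1 of 5 neighbours < 4, not yet.
  Hana: 1 of 3 neighbours < 3, not yet.
  Ivy: 1 of 1 neighbours ≥ 1, becomes infected.
Round 3 — no new infections; cascade stops.

Ana, Ivy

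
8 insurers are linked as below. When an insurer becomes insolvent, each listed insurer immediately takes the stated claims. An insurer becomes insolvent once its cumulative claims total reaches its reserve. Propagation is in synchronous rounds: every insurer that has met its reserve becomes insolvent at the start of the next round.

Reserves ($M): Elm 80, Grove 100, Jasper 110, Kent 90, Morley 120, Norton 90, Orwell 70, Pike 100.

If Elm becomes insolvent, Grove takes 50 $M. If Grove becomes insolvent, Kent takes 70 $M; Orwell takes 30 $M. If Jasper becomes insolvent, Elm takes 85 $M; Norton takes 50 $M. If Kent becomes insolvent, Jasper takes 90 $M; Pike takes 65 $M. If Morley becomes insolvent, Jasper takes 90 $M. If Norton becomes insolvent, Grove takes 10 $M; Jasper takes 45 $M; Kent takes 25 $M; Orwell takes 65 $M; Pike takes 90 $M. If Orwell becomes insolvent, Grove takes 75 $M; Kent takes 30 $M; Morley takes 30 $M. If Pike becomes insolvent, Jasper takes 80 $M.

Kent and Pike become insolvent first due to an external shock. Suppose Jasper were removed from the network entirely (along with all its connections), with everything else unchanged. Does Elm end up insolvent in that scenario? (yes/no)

With Jasper removed:
Round 1 — Kent, Pike become insolvent (initial).
No further insolvencies.

no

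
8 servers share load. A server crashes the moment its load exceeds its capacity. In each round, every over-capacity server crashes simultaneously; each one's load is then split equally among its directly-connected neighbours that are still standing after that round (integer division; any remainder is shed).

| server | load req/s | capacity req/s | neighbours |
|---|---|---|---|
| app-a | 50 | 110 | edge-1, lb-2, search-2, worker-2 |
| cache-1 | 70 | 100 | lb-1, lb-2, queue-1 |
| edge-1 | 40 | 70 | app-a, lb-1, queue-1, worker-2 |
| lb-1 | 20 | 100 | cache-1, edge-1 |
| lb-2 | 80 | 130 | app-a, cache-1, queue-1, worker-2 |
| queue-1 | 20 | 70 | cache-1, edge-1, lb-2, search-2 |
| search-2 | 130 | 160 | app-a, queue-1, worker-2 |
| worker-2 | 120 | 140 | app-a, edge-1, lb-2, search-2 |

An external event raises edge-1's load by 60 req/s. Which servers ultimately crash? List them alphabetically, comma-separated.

Round 1 — edge-1 at 100 > 70. edge-1 crashes.
  edge-1 sheds 100 req/s to app-a, lb-1, queue-1, worker-2: 25 each.
    app-a: 50+25 = 75 ≤ 110
    lb-1: 20+25 = 45 ≤ 100
    queue-1: 20+25 = 45 ≤ 70
    worker-2: 120+25 = 145 > 140
Round 2 — worker-2 crashes.
  worker-2 sheds 145 req/s to app-a, lb-2, search-2: 48 each (1 lost).
    app-a: 75+48 = 123 > 110
    lb-2: 80+48 = 128 ≤ 130
    search-2: 130+48 = 178 > 160
Round 3 — app-a, search-2 crash.
  app-a sheds 123 req/s to lb-2: 123 each.
    lb-2: 128+123 = 251 > 130
  search-2 sheds 178 req/s to queue-1: 178 each.
    queue-1: 45+178 = 223 > 70
Round 4 — lb-2, queue-1 crash.
  lb-2 sheds 251 req/s to cache-1: 251 each.
    cache-1: 70+251 = 321 > 100
  queue-1 sheds 223 req/s to cache-1: 223 each.
    cache-1: 321+223 = 544 > 100
Round 5 — cache-1 crashes.
  cache-1 sheds 544 req/s to lb-1: 544 each.
    lb-1: 45+544 = 589 > 100
Round 6 — lb-1 crashes.
  lb-1 sheds 589 req/s: no online neighbours, lost.
No further crashes.

app-a, cache-1, edge-1, lb-1, lb-2, queue-1, search-2, worker-2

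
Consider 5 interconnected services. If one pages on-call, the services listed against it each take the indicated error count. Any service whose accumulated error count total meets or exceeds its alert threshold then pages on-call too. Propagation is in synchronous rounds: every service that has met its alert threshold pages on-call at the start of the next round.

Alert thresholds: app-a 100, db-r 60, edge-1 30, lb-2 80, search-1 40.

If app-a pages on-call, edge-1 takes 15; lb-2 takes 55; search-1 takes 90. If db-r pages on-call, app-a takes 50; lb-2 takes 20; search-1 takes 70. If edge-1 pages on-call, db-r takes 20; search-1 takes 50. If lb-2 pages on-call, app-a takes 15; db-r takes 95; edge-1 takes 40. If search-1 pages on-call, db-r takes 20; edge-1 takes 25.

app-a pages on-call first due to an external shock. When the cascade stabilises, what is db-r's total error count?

40

Round 1 — app-a pages on-call (initial).
  edge-1: +15 → 15 < 30
  lb-2: +55 → 55 < 80
  search-1: +90 → 90 ≥ 40
Round 2 — search-1 pages on-call.
  db-r: +20 → 20 < 60
  edge-1: +25 → 40 ≥ 30
Round 3 — edge-1 pages on-call.
  db-r: +20 → 40 < 60
No further pages.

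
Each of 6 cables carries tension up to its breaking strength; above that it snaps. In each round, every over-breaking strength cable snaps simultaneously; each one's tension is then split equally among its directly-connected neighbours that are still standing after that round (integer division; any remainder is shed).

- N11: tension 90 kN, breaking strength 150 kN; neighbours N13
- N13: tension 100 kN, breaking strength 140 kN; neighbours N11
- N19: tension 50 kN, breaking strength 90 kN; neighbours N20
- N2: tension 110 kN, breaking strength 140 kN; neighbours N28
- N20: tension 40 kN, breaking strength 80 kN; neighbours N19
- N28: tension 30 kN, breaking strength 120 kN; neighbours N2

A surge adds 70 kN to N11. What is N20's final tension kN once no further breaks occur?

Round 1 — N11 at 160 > 150. N11 snaps.
  N11 sheds 160 kN to N13: 160 each.
    N13: 100+160 = 260 > 140
Round 2 — N13 snaps.
  N13 sheds 260 kN: no online neighbours, lost.
No further breaks.

40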